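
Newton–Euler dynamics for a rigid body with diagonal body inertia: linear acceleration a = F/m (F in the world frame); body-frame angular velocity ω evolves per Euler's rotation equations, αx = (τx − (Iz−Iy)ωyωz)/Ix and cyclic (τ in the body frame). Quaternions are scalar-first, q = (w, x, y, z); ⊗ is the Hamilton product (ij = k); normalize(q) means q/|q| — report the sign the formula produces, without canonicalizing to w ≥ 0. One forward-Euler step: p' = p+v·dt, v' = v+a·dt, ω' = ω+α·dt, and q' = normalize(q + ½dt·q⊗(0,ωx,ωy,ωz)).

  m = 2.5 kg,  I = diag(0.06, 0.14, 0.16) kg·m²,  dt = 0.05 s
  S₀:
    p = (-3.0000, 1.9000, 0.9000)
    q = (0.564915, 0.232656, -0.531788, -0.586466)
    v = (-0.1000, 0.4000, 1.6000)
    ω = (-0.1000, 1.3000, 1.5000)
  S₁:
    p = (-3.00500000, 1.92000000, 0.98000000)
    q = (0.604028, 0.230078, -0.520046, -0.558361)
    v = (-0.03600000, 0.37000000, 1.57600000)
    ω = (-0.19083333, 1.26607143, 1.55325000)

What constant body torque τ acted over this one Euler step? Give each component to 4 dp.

τ = (-0.0700, -0.0800, 0.1600)

Δω = ω₁−ω₀ = (-0.09083333, -0.03392857, 0.05325000)
gyro term ω₀×Iω₀ = (0.0390, 0.0150, -0.0104)
τ = I·(Δω/dt) + ω₀×(Iω₀) = (-0.0700, -0.0800, 0.1600)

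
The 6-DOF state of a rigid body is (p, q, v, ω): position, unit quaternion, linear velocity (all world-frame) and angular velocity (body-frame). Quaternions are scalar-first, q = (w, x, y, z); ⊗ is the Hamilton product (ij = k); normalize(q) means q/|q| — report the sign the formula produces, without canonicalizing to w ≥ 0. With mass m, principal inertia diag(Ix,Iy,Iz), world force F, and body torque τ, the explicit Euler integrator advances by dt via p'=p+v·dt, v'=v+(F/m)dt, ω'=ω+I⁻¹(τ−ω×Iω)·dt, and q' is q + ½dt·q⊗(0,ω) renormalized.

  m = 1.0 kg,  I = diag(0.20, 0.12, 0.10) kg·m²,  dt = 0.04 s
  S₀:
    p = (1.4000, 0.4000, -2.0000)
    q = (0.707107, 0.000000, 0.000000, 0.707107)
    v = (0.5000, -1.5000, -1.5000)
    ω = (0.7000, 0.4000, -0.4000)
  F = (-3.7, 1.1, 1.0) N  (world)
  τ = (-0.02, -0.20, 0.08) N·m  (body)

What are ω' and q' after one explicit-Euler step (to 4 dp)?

ω×(Iω) gyroscopic = (0.0032, -0.0280, -0.0224)
angular accel α = (-0.1160, -1.4333, 1.0240)
ω + α·dt = (0.6954, 0.3427, -0.3590)
Hamilton product q⊗(0,ω) = (0.2828428, 0.2121321, 0.7778177, -0.2828428)
updated quaternion q' = (0.7126, 0.0042, 0.0156, 0.7013)

ω' = (0.6954, 0.3427, -0.3590)
q' = (0.7126, 0.0042, 0.0156, 0.7013)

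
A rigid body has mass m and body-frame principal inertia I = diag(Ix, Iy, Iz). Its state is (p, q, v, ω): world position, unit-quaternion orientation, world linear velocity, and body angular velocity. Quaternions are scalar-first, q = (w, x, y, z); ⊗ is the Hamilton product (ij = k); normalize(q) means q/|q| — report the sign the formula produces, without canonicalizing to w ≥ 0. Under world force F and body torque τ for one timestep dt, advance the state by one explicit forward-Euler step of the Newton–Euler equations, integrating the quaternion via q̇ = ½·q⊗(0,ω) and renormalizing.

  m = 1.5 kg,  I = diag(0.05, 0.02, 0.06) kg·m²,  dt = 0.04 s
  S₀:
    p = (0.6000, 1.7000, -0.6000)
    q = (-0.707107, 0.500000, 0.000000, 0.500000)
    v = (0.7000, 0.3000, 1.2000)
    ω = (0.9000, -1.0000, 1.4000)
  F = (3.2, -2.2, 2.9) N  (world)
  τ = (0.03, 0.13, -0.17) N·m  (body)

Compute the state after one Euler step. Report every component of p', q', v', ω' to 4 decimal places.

p' = (0.6280, 1.7120, -0.5520)
q' = (-0.7296, 0.4969, 0.0091, 0.4698)
v' = (0.7853, 0.2413, 1.2773)
ω' = (0.9688, -0.7148, 1.2687)

a = (2.1333, -1.4667, 1.9333)
p + v·dt = (0.6280, 1.7120, -0.5520)
v' = v + a·dt = (0.7853, 0.2413, 1.2773)
ω×(Iω) gyroscopic = (-0.0560, -0.0126, 0.0270)
(τ − ω×Iω)/I = (1.7200, 7.1300, -3.2833)
ω + α·dt = (0.9688, -0.7148, 1.2687)
2q̇ = q⊗(0,ω) = (-1.1500000, -0.1363963, 0.4571070, -1.4899498)
q + ½dt·q⊗(0,ω), renormalized = (-0.7296, 0.4969, 0.0091, 0.4698)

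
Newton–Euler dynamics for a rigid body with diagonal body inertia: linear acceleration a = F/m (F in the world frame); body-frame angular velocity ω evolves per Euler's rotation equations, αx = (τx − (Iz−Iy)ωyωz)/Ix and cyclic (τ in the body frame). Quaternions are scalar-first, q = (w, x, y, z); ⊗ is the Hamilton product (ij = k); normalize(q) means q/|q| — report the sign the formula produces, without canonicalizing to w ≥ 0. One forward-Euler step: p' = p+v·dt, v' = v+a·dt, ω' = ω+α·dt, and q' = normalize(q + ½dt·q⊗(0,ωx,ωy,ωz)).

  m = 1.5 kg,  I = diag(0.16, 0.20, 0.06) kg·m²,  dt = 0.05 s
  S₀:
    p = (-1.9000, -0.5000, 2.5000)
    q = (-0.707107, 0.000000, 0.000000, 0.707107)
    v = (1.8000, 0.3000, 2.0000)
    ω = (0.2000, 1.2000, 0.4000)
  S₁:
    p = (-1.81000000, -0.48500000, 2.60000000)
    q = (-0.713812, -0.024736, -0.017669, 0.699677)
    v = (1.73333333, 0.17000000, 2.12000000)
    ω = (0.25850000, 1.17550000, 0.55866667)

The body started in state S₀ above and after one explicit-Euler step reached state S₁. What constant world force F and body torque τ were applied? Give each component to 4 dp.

F = (-2.0000, -3.9000, 3.6000)
τ = (0.1200, -0.0900, 0.2000)

Δω = ω₁−ω₀ = (0.05850000, -0.02450000, 0.15866667)
gyro term ω₀×Iω₀ = (-0.0672, 0.0080, 0.0096)
I·α + gyro = (0.1200, -0.0900, 0.2000)
v₁ − v₀ = (-0.06666667, -0.13000000, 0.12000000)
applied force F = (-2.0000, -3.9000, 3.6000)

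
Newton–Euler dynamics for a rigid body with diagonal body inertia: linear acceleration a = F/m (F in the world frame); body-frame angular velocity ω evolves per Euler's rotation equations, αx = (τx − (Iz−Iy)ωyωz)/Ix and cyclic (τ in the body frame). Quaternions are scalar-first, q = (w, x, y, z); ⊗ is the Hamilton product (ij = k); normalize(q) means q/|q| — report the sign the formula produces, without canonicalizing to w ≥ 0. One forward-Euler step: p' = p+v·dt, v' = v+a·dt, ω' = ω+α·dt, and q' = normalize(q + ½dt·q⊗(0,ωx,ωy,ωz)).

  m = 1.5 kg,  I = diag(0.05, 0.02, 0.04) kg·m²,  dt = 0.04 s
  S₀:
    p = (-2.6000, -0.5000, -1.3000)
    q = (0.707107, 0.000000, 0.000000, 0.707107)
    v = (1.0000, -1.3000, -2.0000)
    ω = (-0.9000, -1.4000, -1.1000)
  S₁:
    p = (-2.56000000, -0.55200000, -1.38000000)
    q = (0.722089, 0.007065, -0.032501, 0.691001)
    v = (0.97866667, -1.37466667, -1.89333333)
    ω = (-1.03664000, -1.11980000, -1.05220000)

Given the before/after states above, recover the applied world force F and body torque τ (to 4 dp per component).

v₁ − v₀ = (-0.02133333, -0.07466667, 0.10666667)
F = m·Δv/dt = (-0.8000, -2.8000, 4.0000)
ω₁ − ω₀ = (-0.13664000, 0.28020000, 0.04780000)
precession coupling = (0.0308, 0.0099, -0.0378)
τ = I·(Δω/dt) + ω₀×(Iω₀) = (-0.1400, 0.1500, 0.0100)

F = (-0.8000, -2.8000, 4.0000)
τ = (-0.1400, 0.1500, 0.0100)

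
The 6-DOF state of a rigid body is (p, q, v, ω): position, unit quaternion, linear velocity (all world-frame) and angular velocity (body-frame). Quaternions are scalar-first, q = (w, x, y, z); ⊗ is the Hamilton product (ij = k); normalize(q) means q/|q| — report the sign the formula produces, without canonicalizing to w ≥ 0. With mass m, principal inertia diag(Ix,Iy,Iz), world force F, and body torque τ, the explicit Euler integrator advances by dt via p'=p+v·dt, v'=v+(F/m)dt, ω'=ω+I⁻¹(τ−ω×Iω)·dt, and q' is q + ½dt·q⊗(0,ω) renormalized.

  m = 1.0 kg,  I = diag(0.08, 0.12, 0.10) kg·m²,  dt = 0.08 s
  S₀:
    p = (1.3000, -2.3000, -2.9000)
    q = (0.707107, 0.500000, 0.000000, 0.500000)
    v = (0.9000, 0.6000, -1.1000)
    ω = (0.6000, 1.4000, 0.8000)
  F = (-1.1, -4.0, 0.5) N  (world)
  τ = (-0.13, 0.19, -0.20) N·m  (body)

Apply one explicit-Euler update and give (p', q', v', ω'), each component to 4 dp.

linear accel F/m = (-1.1000, -4.0000, 0.5000)
new position p' = (1.3720, -2.2520, -2.9880)
v + (F/m)dt = (0.8120, 0.2800, -1.0600)
precession coupling ω×(Iω) = (-0.0224, -0.0096, 0.0336)
(τ − ω×Iω)/I = (-1.3450, 1.6633, -2.3360)
ω' = ω + α·dt = (0.4924, 1.5331, 0.6131)
q⊗(0,ω) = (-0.7000000, -0.2757358, 0.8899498, 1.2656856)
q + ½dt·q⊗(0,ω), renormalized = (0.6775, 0.4878, 0.0355, 0.5493)

p' = (1.3720, -2.2520, -2.9880)
q' = (0.6775, 0.4878, 0.0355, 0.5493)
v' = (0.8120, 0.2800, -1.0600)
ω' = (0.4924, 1.5331, 0.6131)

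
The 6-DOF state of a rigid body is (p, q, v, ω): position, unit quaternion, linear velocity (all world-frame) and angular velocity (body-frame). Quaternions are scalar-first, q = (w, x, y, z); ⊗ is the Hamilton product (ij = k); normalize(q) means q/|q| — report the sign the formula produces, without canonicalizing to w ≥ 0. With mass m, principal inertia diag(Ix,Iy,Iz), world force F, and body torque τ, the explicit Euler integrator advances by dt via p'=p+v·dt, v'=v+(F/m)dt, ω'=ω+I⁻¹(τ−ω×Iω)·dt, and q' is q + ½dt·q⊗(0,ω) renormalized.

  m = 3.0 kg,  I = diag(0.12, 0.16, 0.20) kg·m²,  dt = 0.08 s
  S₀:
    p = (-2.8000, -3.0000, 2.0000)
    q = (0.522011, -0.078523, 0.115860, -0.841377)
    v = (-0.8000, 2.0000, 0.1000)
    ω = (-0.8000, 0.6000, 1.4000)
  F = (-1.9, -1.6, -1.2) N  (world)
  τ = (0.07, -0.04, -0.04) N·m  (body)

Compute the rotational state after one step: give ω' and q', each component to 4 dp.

ω' = (-0.7757, 0.5352, 1.3917)
q' = (0.5625, -0.0684, 0.1593, -0.8084)

α = I⁻¹(τ − ω×Iω) = (0.3033, -0.8100, -0.1040)
ω + α·dt = (-0.7757, 0.5352, 1.3917)
Hamilton product q⊗(0,ω) = (1.0455934, 0.2494214, 1.0962404, 0.7763896)
q' = normalize(q + ½dt·q⊗(0,ω)) = (0.5625, -0.0684, 0.1593, -0.8084)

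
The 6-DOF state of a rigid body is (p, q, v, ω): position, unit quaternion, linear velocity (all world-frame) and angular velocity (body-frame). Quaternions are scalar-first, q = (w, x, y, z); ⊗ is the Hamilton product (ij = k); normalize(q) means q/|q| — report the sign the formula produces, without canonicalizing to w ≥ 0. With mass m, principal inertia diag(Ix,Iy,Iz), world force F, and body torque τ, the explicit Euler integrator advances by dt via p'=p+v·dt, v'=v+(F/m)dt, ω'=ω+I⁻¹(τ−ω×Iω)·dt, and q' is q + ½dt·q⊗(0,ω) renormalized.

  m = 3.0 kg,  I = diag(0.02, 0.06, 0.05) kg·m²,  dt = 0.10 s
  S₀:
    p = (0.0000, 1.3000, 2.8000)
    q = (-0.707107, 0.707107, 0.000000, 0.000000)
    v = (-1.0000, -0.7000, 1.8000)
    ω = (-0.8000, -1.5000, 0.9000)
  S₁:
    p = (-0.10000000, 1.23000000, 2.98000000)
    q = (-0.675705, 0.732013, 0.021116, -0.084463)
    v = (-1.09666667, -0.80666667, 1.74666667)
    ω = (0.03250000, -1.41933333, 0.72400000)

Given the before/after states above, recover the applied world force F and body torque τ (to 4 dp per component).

velocity change Δv = (-0.09666667, -0.10666667, -0.05333333)
F = m·Δv/dt = (-2.9000, -3.2000, -1.6000)
ω₁ − ω₀ = (0.83250000, 0.08066667, -0.17600000)
τ = I·(Δω/dt) + ω₀×(Iω₀) = (0.1800, 0.0700, -0.0400)

F = (-2.9000, -3.2000, -1.6000)
τ = (0.1800, 0.0700, -0.0400)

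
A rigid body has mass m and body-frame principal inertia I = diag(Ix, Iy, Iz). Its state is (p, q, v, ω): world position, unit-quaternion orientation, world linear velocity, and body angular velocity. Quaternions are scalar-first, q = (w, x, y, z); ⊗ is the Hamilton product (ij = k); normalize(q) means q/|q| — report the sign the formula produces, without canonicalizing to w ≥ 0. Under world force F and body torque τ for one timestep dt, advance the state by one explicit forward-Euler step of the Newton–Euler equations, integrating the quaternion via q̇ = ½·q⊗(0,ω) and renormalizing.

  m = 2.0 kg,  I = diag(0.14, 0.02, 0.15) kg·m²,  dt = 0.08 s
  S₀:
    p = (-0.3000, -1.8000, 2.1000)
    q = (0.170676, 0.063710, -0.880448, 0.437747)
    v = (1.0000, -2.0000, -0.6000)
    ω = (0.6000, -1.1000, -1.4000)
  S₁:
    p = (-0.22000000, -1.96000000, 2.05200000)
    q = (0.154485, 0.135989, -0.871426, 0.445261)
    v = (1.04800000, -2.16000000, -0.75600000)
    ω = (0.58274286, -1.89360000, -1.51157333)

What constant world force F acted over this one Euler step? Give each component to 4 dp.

Δv = v₁−v₀ = (0.04800000, -0.16000000, -0.15600000)
m·(v₁−v₀)/dt = (1.2000, -4.0000, -3.9000)

F = (1.2000, -4.0000, -3.9000)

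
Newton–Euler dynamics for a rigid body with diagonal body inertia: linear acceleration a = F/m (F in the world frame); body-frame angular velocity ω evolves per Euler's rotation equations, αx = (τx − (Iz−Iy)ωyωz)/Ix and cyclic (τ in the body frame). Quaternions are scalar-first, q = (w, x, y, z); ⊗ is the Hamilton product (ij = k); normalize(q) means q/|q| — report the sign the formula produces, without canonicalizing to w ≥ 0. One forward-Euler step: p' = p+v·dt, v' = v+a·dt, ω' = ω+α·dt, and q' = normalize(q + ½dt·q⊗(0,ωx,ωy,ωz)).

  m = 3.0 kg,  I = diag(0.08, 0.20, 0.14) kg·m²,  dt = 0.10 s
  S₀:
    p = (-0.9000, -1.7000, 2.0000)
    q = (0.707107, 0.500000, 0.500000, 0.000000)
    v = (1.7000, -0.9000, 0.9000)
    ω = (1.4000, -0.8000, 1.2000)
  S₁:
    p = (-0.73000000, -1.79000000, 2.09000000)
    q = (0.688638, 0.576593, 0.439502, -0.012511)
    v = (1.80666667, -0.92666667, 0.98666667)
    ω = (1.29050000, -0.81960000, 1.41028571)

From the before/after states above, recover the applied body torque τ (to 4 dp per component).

τ = (-0.0300, -0.1400, 0.1600)

rate change Δω = (-0.10950000, -0.01960000, 0.21028571)
precession coupling = (0.0576, -0.1008, -0.1344)
applied torque τ = (-0.0300, -0.1400, 0.1600)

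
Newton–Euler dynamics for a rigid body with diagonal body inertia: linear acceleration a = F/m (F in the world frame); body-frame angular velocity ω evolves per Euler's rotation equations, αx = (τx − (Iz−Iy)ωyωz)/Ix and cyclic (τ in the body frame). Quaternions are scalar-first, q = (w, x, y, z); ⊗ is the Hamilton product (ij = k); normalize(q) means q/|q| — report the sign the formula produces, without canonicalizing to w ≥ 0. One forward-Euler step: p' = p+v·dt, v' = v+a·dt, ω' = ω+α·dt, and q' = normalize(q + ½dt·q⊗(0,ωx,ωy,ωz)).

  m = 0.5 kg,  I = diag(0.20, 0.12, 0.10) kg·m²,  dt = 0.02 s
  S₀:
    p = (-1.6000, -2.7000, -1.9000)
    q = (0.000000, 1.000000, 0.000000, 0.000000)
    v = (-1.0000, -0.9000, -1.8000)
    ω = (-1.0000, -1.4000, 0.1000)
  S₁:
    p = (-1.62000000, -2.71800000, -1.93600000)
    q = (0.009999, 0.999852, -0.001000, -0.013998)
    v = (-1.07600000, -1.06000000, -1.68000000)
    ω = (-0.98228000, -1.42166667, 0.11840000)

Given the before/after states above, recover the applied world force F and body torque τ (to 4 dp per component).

F = (-1.9000, -4.0000, 3.0000)
τ = (0.1800, -0.1400, -0.0200)

rate change Δω = (0.01772000, -0.02166667, 0.01840000)
I·α + gyro = (0.1800, -0.1400, -0.0200)
Δv = v₁−v₀ = (-0.07600000, -0.16000000, 0.12000000)
applied force F = (-1.9000, -4.0000, 3.0000)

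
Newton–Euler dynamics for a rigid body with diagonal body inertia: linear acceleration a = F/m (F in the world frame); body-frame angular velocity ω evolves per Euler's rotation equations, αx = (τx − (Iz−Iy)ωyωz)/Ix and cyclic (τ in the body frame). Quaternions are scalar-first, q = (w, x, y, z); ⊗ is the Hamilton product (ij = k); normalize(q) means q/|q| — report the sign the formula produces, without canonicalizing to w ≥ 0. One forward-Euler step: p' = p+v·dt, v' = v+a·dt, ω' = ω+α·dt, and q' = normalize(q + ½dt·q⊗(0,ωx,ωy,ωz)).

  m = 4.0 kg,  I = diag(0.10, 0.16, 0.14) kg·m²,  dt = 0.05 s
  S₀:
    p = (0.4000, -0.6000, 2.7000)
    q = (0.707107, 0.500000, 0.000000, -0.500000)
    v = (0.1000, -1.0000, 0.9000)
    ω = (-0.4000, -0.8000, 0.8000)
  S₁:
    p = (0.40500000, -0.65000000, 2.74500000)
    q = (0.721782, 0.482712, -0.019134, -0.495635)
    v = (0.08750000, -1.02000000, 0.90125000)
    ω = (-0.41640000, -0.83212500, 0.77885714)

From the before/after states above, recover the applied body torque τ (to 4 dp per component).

τ = (-0.0200, -0.0900, -0.0400)

rate change Δω = (-0.01640000, -0.03212500, -0.02114286)
precession coupling = (0.0128, 0.0128, 0.0192)
applied torque τ = (-0.0200, -0.0900, -0.0400)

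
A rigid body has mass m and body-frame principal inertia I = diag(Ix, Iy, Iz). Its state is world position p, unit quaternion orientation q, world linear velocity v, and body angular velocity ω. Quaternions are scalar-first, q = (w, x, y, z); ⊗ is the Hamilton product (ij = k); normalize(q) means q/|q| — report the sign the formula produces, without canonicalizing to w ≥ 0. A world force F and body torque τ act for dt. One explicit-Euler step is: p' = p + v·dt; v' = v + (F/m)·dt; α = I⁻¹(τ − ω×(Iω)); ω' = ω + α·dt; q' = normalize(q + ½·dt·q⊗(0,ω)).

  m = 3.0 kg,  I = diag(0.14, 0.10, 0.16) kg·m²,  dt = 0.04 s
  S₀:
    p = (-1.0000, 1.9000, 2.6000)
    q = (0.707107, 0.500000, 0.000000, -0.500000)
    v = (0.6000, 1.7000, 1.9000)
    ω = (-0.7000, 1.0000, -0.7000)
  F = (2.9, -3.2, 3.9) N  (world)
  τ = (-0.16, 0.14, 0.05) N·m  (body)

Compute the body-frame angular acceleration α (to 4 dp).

α = (-0.8429, 1.4980, 0.1375)

ω×(Iω) gyroscopic = (-0.0420, -0.0098, 0.0280)
(τ − ω×Iω)/I = (-0.8429, 1.4980, 0.1375)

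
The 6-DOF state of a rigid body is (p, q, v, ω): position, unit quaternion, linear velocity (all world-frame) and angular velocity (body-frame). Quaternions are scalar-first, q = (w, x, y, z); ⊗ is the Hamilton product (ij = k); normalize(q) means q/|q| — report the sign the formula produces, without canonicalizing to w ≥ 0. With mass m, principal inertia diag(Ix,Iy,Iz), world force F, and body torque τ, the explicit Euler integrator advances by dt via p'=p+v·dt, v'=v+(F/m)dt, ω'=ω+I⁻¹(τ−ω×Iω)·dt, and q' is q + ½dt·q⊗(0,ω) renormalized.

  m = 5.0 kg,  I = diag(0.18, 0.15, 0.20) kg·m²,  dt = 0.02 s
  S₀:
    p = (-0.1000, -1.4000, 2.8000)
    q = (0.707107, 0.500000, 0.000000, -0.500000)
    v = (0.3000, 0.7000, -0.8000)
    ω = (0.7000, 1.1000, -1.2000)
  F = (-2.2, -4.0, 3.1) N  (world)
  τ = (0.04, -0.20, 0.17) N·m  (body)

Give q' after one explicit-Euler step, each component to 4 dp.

q' = (0.6975, 0.5104, 0.0103, -0.5029)

2q̇ = q⊗(0,ω) = (-0.9500000, 1.0449749, 1.0278177, -0.2985284)
q + ½dt·q⊗(0,ω), renormalized = (0.6975, 0.5104, 0.0103, -0.5029)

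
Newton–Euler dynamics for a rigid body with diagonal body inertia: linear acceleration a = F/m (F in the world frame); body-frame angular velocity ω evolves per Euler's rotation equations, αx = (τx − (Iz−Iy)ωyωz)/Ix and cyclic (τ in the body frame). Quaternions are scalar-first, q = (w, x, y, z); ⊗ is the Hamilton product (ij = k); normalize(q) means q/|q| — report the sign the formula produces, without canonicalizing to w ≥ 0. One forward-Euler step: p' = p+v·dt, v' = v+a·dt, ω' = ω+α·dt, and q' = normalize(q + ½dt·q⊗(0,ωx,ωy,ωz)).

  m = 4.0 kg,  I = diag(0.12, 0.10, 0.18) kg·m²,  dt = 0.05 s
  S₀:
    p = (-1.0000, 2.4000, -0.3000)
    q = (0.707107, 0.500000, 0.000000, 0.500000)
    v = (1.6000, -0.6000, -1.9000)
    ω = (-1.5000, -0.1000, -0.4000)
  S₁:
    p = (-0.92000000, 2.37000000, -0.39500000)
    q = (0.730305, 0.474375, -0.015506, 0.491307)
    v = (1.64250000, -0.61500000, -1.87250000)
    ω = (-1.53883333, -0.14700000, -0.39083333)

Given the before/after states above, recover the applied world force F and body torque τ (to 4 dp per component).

F = (3.4000, -1.2000, 2.2000)
τ = (-0.0900, -0.1300, 0.0300)

v₁ − v₀ = (0.04250000, -0.01500000, 0.02750000)
applied force F = (3.4000, -1.2000, 2.2000)
Δω = ω₁−ω₀ = (-0.03883333, -0.04700000, 0.00916667)
applied torque τ = (-0.0900, -0.1300, 0.0300)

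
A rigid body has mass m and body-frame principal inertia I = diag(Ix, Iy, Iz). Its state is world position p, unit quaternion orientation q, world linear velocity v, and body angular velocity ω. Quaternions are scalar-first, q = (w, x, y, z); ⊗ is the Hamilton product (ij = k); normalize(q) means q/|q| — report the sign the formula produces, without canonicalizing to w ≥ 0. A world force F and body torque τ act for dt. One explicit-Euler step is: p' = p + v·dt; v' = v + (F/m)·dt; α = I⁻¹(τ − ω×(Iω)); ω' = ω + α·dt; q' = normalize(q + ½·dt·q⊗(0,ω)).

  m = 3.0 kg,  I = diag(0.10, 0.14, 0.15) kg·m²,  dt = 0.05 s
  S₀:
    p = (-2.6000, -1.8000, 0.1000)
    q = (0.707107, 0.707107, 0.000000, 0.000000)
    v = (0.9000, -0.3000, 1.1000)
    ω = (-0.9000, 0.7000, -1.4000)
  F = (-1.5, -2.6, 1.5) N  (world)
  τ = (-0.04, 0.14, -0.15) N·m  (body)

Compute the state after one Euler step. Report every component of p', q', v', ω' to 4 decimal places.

p' = (-2.5550, -1.8150, 0.1550)
q' = (0.7223, 0.6905, 0.0371, -0.0124)
v' = (0.8750, -0.3433, 1.1250)
ω' = (-0.9151, 0.7725, -1.4416)

gyro term ω×Iω = (-0.0098, -0.0630, -0.0252)
angular accel α = (-0.3020, 1.4500, -0.8320)
ω' = ω + α·dt = (-0.9151, 0.7725, -1.4416)
q⊗(0,ω) = (0.6363963, -0.6363963, 1.4849247, -0.4949749)
q' = normalize(q + ½dt·q⊗(0,ω)) = (0.7223, 0.6905, 0.0371, -0.0124)
new position p' = (-2.5550, -1.8150, 0.1550)
new velocity v' = (0.8750, -0.3433, 1.1250)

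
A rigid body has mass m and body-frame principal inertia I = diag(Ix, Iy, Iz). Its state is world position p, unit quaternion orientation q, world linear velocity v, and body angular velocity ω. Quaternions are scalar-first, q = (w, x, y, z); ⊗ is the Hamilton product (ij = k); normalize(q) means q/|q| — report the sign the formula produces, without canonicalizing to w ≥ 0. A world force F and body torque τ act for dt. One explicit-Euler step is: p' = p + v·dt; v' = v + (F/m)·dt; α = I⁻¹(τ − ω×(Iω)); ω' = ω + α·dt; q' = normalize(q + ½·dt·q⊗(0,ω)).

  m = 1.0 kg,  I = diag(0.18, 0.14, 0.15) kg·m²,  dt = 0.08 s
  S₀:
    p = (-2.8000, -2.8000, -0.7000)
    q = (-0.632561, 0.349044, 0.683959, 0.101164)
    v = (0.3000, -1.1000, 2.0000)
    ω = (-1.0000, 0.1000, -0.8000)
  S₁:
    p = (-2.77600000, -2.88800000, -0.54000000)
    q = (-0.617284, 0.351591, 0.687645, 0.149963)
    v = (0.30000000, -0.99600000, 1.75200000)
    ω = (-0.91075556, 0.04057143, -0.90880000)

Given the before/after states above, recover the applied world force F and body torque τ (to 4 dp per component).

velocity change Δv = (0.00000000, 0.10400000, -0.24800000)
F = m·Δv/dt = (0.0000, 1.3000, -3.1000)
ω₁ − ω₀ = (0.08924444, -0.05942857, -0.10880000)
ω₀×(Iω₀) = (-0.0008, 0.0240, 0.0040)
τ = I·(Δω/dt) + ω₀×(Iω₀) = (0.2000, -0.0800, -0.2000)

F = (0.0000, 1.3000, -3.1000)
τ = (0.2000, -0.0800, -0.2000)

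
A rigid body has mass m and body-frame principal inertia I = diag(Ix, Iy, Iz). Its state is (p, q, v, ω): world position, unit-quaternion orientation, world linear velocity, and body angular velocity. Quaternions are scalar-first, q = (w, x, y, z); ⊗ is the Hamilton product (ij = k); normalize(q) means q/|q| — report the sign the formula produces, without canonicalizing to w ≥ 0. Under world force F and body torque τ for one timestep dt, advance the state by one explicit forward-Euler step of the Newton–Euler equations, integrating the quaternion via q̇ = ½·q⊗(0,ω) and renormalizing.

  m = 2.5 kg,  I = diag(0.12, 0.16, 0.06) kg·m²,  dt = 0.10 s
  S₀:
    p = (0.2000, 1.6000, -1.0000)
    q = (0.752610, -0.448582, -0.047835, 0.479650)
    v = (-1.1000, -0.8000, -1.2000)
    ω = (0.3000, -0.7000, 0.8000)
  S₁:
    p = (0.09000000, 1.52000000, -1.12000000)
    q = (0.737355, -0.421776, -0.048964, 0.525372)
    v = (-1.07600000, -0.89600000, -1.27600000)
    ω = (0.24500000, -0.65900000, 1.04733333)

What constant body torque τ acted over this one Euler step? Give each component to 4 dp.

ω₁ − ω₀ = (-0.05500000, 0.04100000, 0.24733333)
applied torque τ = (-0.0100, 0.0800, 0.1400)

τ = (-0.0100, 0.0800, 0.1400)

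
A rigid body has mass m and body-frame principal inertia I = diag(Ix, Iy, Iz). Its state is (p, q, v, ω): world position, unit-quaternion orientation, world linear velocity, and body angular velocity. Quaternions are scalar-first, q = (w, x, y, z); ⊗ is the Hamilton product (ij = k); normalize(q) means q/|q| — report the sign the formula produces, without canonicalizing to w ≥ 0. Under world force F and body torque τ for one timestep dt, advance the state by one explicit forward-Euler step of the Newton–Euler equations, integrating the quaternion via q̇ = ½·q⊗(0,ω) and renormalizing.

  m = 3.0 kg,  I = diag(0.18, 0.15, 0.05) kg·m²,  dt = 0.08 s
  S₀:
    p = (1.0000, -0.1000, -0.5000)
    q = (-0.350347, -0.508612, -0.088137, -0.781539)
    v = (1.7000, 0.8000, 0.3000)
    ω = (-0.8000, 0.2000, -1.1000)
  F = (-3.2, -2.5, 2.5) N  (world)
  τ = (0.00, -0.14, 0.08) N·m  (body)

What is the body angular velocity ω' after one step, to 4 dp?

ω' = (-0.8098, 0.0643, -0.9797)

(τ − ω×Iω)/I = (-0.1222, -1.6960, 1.5040)
ω + α·dt = (-0.8098, 0.0643, -0.9797)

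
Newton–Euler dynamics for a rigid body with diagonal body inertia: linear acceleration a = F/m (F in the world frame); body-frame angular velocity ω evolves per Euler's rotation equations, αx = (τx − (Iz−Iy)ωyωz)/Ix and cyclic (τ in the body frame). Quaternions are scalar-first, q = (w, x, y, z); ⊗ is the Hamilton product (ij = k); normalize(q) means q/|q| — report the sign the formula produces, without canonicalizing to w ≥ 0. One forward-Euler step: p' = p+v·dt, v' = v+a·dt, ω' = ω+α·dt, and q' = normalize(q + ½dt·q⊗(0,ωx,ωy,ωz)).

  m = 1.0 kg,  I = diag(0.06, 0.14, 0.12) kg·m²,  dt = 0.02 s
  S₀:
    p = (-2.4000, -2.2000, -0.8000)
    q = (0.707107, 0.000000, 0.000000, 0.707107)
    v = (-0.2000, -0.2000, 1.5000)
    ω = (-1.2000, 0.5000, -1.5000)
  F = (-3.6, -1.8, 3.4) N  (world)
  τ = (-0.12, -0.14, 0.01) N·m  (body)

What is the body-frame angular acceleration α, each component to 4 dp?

precession coupling ω×(Iω) = (0.0150, -0.1080, -0.0480)
α = I⁻¹(τ − ω×Iω) = (-2.2500, -0.2286, 0.4833)

α = (-2.2500, -0.2286, 0.4833)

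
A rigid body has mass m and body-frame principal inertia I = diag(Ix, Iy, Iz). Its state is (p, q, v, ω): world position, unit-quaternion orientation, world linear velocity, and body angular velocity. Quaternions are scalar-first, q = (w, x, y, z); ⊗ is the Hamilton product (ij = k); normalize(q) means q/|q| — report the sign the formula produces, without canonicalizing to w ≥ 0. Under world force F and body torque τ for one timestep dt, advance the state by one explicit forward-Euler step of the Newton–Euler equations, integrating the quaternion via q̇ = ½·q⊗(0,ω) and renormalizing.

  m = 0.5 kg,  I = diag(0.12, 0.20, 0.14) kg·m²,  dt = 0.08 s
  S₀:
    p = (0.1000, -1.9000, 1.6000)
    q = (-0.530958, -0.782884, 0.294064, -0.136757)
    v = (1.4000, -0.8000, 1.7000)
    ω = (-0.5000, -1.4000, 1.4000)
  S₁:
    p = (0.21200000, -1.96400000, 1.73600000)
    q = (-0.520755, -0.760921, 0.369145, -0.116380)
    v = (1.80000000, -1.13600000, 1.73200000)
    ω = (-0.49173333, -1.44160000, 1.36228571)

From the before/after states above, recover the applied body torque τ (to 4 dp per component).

rate change Δω = (0.00826667, -0.04160000, -0.03771429)
precession coupling = (0.1176, 0.0140, 0.0560)
applied torque τ = (0.1300, -0.0900, -0.0100)

τ = (0.1300, -0.0900, -0.0100)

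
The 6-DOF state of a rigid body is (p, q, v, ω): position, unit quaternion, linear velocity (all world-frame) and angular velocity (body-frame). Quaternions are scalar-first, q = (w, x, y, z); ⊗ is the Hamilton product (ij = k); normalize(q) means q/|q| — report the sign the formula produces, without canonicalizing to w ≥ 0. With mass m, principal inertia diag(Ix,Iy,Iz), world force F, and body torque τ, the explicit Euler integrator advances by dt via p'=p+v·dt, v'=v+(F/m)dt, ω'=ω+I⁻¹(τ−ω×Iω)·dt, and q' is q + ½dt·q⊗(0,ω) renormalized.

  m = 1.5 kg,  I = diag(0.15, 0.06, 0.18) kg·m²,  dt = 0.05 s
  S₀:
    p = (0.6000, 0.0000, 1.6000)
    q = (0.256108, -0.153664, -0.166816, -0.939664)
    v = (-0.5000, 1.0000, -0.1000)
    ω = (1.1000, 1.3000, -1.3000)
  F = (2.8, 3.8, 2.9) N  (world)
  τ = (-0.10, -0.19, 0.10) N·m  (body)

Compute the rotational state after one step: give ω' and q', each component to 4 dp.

ω' = (1.1343, 1.1059, -1.2365)
q' = (0.2349, -0.1105, -0.1891, -0.9470)

gyro term ω×Iω = (-0.2028, 0.0429, -0.1287)
α = I⁻¹(τ − ω×Iω) = (0.6853, -3.8817, 1.2706)
ω' = ω + α·dt = (1.1343, 1.1059, -1.2365)
2q̇ = q⊗(0,ω) = (-0.8356720, 1.7201428, -0.9004532, -0.3492060)
q + ½dt·q⊗(0,ω), renormalized = (0.2349, -0.1105, -0.1891, -0.9470)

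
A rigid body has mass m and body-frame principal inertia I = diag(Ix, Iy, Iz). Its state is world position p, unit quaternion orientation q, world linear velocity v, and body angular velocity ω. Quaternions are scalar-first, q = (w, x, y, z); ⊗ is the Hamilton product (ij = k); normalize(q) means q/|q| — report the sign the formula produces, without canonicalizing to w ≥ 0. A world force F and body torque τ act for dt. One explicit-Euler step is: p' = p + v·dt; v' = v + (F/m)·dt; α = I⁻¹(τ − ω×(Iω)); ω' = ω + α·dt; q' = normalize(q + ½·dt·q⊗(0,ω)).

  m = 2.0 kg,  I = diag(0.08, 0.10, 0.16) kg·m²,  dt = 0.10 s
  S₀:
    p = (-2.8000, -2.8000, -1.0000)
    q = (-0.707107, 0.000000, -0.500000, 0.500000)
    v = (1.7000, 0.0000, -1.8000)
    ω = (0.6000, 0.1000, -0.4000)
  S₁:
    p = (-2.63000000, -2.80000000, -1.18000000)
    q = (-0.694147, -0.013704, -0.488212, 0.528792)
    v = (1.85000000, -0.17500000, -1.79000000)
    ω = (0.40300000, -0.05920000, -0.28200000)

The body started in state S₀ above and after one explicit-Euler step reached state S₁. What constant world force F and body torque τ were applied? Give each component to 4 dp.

F = (3.0000, -3.5000, 0.2000)
τ = (-0.1600, -0.1400, 0.1900)

ω₁ − ω₀ = (-0.19700000, -0.15920000, 0.11800000)
applied torque τ = (-0.1600, -0.1400, 0.1900)
velocity change Δv = (0.15000000, -0.17500000, 0.01000000)
F = m·Δv/dt = (3.0000, -3.5000, 0.2000)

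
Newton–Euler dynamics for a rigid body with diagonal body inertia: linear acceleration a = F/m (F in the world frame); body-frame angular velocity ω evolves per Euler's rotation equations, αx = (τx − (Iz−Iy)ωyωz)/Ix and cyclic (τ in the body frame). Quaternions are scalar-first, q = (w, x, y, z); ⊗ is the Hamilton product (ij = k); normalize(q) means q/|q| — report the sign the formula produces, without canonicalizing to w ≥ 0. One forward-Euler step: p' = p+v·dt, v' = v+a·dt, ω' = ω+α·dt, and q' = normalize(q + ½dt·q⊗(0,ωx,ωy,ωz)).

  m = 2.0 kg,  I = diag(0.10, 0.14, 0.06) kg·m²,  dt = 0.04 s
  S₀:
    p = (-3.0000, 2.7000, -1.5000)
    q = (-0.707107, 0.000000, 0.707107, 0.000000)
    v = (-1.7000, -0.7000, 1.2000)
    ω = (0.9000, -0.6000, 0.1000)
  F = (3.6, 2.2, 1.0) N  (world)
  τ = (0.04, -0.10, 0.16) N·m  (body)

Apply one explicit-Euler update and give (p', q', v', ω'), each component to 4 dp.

p' = (-3.0680, 2.6720, -1.4520)
q' = (-0.6985, -0.0113, 0.7154, -0.0141)
v' = (-1.6280, -0.6560, 1.2200)
ω' = (0.9141, -0.6296, 0.2211)

precession coupling ω×(Iω) = (0.0048, 0.0036, -0.0216)
angular accel α = (0.3520, -0.7400, 3.0267)
ω + α·dt = (0.9141, -0.6296, 0.2211)
q⊗(0,ω) = (0.4242642, -0.5656856, 0.4242642, -0.7071070)
q + ½dt·q⊗(0,ω), renormalized = (-0.6985, -0.0113, 0.7154, -0.0141)
p + v·dt = (-3.0680, 2.6720, -1.4520)
new velocity v' = (-1.6280, -0.6560, 1.2200)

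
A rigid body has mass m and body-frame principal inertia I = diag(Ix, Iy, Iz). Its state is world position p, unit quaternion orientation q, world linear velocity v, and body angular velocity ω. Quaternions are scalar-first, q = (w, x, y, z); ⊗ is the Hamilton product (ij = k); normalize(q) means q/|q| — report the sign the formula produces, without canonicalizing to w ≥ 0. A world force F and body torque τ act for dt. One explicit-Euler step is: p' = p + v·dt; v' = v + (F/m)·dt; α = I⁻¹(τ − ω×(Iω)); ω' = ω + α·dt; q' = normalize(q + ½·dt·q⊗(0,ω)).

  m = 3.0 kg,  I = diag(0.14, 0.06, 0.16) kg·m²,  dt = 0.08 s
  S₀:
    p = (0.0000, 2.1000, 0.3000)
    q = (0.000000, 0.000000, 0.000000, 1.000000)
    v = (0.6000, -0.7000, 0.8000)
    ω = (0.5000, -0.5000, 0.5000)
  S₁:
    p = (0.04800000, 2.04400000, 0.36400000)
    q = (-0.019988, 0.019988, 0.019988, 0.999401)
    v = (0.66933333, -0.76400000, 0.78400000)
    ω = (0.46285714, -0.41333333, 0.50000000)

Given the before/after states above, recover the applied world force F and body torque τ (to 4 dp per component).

F = (2.6000, -2.4000, -0.6000)
τ = (-0.0900, 0.0600, 0.0200)

ω₁ − ω₀ = (-0.03714286, 0.08666667, 0.00000000)
applied torque τ = (-0.0900, 0.0600, 0.0200)
v₁ − v₀ = (0.06933333, -0.06400000, -0.01600000)
F = m·Δv/dt = (2.6000, -2.4000, -0.6000)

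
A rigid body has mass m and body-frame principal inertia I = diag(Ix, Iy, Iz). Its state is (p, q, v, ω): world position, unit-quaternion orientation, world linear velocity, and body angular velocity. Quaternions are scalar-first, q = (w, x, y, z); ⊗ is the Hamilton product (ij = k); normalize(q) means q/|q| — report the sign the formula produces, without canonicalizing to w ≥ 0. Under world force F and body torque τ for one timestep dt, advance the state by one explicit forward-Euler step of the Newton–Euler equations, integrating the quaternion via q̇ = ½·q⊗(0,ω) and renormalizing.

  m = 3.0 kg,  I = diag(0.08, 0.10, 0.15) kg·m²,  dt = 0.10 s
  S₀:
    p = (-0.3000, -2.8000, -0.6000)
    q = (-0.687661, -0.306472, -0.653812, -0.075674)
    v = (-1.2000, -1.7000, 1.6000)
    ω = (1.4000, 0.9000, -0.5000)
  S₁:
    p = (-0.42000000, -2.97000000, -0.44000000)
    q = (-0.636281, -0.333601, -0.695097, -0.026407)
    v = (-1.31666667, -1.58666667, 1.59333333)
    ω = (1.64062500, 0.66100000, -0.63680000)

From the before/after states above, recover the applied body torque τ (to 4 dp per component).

τ = (0.1700, -0.1900, -0.1800)

rate change Δω = (0.24062500, -0.23900000, -0.13680000)
applied torque τ = (0.1700, -0.1900, -0.1800)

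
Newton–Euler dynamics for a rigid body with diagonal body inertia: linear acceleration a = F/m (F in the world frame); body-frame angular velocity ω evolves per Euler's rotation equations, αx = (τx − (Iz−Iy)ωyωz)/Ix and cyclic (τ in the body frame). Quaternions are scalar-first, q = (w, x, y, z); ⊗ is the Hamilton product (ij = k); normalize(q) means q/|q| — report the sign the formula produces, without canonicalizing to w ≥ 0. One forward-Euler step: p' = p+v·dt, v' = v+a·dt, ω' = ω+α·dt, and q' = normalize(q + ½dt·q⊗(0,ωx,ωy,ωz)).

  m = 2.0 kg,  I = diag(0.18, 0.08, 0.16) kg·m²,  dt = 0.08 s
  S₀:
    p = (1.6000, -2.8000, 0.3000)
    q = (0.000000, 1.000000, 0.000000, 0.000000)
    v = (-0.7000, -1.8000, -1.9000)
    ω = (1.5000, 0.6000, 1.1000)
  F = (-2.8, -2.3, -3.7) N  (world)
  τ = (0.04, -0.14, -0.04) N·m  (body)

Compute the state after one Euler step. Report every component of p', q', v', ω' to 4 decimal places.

angular accel α = (-0.0711, -2.1625, 0.3125)
ω + α·dt = (1.4943, 0.4270, 1.1250)
2q̇ = q⊗(0,ω) = (-1.5000000, 0.0000000, -1.1000000, 0.6000000)
q + ½dt·q⊗(0,ω), renormalized = (-0.0598, 0.9970, -0.0439, 0.0239)
new position p' = (1.5440, -2.9440, 0.1480)
new velocity v' = (-0.8120, -1.8920, -2.0480)

p' = (1.5440, -2.9440, 0.1480)
q' = (-0.0598, 0.9970, -0.0439, 0.0239)
v' = (-0.8120, -1.8920, -2.0480)
ω' = (1.4943, 0.4270, 1.1250)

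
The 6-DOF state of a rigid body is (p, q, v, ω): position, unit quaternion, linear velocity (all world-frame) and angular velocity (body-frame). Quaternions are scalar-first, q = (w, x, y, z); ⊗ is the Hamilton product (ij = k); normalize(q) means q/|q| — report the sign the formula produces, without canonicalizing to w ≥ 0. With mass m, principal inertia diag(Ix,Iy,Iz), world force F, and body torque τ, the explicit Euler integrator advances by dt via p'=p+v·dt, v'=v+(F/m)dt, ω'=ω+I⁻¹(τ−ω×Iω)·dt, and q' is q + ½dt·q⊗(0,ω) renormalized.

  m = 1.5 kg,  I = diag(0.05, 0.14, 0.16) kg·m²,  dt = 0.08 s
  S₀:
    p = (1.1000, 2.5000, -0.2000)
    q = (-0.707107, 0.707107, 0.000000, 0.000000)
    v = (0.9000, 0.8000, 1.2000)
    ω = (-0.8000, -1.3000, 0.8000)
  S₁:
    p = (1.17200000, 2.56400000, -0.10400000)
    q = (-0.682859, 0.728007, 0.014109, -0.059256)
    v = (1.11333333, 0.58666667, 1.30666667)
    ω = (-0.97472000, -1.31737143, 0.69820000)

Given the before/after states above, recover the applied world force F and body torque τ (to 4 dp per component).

Δω = ω₁−ω₀ = (-0.17472000, -0.01737143, -0.10180000)
precession coupling = (-0.0208, 0.0704, 0.0936)
τ = I·(Δω/dt) + ω₀×(Iω₀) = (-0.1300, 0.0400, -0.1100)
v₁ − v₀ = (0.21333333, -0.21333333, 0.10666667)
m·(v₁−v₀)/dt = (4.0000, -4.0000, 2.0000)

F = (4.0000, -4.0000, 2.0000)
τ = (-0.1300, 0.0400, -0.1100)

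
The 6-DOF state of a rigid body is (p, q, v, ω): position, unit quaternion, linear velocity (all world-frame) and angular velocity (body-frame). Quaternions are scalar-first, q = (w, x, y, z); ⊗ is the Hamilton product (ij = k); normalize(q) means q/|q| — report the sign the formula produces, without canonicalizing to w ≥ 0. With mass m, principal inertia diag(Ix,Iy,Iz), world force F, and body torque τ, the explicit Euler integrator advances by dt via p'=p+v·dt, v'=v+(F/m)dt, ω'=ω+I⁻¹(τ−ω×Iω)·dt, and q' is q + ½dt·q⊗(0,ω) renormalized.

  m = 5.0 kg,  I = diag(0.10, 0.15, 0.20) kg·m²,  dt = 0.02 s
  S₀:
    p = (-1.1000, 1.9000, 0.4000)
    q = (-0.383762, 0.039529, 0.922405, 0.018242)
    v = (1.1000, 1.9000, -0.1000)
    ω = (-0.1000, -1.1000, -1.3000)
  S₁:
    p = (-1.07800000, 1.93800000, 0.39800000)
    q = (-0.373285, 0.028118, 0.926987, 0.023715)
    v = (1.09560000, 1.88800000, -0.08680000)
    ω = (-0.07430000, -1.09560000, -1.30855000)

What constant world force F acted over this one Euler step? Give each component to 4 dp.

F = (-1.1000, -3.0000, 3.3000)

velocity change Δv = (-0.00440000, -0.01200000, 0.01320000)
F = m·Δv/dt = (-1.1000, -3.0000, 3.3000)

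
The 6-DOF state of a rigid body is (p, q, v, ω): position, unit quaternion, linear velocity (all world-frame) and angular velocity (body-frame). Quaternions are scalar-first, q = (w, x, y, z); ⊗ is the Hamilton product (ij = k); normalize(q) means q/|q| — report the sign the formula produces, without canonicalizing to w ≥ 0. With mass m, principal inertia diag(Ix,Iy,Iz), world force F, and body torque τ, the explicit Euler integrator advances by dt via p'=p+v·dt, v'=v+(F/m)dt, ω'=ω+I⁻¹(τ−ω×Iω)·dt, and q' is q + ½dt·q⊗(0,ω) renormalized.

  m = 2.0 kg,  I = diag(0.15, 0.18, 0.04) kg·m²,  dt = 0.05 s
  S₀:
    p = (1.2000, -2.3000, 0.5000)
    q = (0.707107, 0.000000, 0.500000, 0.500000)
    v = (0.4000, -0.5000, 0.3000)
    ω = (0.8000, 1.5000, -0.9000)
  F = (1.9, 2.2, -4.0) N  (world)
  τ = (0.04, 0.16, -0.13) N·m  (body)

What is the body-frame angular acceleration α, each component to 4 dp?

gyro term ω×Iω = (0.1890, -0.0792, 0.0360)
(τ − ω×Iω)/I = (-0.9933, 1.3289, -4.1500)

α = (-0.9933, 1.3289, -4.1500)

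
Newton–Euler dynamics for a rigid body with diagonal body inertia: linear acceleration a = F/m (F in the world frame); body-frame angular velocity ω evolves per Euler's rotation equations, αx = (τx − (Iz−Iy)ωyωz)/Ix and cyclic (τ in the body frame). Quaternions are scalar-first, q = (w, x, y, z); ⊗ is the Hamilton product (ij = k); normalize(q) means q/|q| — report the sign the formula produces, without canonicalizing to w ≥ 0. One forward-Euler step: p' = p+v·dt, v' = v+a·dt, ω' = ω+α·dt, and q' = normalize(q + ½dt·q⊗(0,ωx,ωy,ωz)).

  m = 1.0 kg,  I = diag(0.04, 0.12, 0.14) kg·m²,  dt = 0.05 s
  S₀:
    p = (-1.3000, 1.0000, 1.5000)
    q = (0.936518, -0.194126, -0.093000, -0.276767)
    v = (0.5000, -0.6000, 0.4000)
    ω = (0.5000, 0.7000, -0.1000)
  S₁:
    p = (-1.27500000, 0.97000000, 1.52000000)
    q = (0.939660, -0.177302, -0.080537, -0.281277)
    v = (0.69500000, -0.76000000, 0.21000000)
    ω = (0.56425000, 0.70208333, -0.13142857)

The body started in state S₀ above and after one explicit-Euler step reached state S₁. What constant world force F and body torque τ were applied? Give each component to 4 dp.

Δv = v₁−v₀ = (0.19500000, -0.16000000, -0.19000000)
applied force F = (3.9000, -3.2000, -3.8000)
ω₁ − ω₀ = (0.06425000, 0.00208333, -0.03142857)
gyro term ω₀×Iω₀ = (-0.0014, 0.0050, 0.0280)
I·α + gyro = (0.0500, 0.0100, -0.0600)

F = (3.9000, -3.2000, -3.8000)
τ = (0.0500, 0.0100, -0.0600)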